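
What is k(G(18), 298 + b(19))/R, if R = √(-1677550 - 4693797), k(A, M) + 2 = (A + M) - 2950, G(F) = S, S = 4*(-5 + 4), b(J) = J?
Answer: 2639*I*√6371347/6371347 ≈ 1.0455*I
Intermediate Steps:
S = -4 (S = 4*(-1) = -4)
G(F) = -4
k(A, M) = -2952 + A + M (k(A, M) = -2 + ((A + M) - 2950) = -2 + (-2950 + A + M) = -2952 + A + M)
R = I*√6371347 (R = √(-6371347) = I*√6371347 ≈ 2524.2*I)
k(G(18), 298 + b(19))/R = (-2952 - 4 + (298 + 19))/((I*√6371347)) = (-2952 - 4 + 317)*(-I*√6371347/6371347) = -(-2639)*I*√6371347/6371347 = 2639*I*√6371347/6371347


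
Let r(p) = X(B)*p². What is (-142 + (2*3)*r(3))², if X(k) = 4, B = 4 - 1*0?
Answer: 5476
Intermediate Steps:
B = 4 (B = 4 + 0 = 4)
r(p) = 4*p²
(-142 + (2*3)*r(3))² = (-142 + (2*3)*(4*3²))² = (-142 + 6*(4*9))² = (-142 + 6*36)² = (-142 + 216)² = 74² = 5476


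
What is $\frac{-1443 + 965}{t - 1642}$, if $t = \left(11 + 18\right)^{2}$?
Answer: $\frac{478}{801} \approx 0.59675$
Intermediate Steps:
$t = 841$ ($t = 29^{2} = 841$)
$\frac{-1443 + 965}{t - 1642} = \frac{-1443 + 965}{841 - 1642} = - \frac{478}{-801} = \left(-478\right) \left(- \frac{1}{801}\right) = \frac{478}{801}$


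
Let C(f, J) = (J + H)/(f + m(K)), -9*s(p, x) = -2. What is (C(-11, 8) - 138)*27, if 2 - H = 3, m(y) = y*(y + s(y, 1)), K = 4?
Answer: -195777/53 ≈ -3693.9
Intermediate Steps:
s(p, x) = 2/9 (s(p, x) = -⅑*(-2) = 2/9)
m(y) = y*(2/9 + y) (m(y) = y*(y + 2/9) = y*(2/9 + y))
H = -1 (H = 2 - 1*3 = 2 - 3 = -1)
C(f, J) = (-1 + J)/(152/9 + f) (C(f, J) = (J - 1)/(f + (⅑)*4*(2 + 9*4)) = (-1 + J)/(f + (⅑)*4*(2 + 36)) = (-1 + J)/(f + (⅑)*4*38) = (-1 + J)/(f + 152/9) = (-1 + J)/(152/9 + f))
(C(-11, 8) - 138)*27 = (9*(-1 + 8)/(152 + 9*(-11)) - 138)*27 = (9*7/(152 - 99) - 138)*27 = (9*7/53 - 138)*27 = (9*(1/53)*7 - 138)*27 = (63/53 - 138)*27 = -7251/53*27 = -195777/53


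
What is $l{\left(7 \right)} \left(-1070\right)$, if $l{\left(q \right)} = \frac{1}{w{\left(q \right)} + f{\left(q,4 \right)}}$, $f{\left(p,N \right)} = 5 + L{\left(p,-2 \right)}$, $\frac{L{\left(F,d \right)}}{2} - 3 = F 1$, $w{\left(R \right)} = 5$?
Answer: $- \frac{107}{3} \approx -35.667$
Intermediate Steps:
$L{\left(F,d \right)} = 6 + 2 F$ ($L{\left(F,d \right)} = 6 + 2 F 1 = 6 + 2 F$)
$f{\left(p,N \right)} = 11 + 2 p$ ($f{\left(p,N \right)} = 5 + \left(6 + 2 p\right) = 11 + 2 p$)
$l{\left(q \right)} = \frac{1}{16 + 2 q}$ ($l{\left(q \right)} = \frac{1}{5 + \left(11 + 2 q\right)} = \frac{1}{16 + 2 q}$)
$l{\left(7 \right)} \left(-1070\right) = \frac{1}{2 \left(8 + 7\right)} \left(-1070\right) = \frac{1}{2 \cdot 15} \left(-1070\right) = \frac{1}{2} \cdot \frac{1}{15} \left(-1070\right) = \frac{1}{30} \left(-1070\right) = - \frac{107}{3}$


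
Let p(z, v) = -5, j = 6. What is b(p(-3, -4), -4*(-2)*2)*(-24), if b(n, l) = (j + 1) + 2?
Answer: -216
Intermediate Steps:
b(n, l) = 9 (b(n, l) = (6 + 1) + 2 = 7 + 2 = 9)
b(p(-3, -4), -4*(-2)*2)*(-24) = 9*(-24) = -216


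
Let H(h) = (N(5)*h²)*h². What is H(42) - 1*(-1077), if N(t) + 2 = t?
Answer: 9336165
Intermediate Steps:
N(t) = -2 + t
H(h) = 3*h⁴ (H(h) = ((-2 + 5)*h²)*h² = (3*h²)*h² = 3*h⁴)
H(42) - 1*(-1077) = 3*42⁴ - 1*(-1077) = 3*3111696 + 1077 = 9335088 + 1077 = 9336165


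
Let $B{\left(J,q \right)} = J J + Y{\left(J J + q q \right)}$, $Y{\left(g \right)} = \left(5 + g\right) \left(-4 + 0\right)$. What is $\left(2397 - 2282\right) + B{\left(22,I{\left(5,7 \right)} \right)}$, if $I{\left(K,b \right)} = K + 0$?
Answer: $-1457$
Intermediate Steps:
$I{\left(K,b \right)} = K$
$Y{\left(g \right)} = -20 - 4 g$ ($Y{\left(g \right)} = \left(5 + g\right) \left(-4\right) = -20 - 4 g$)
$B{\left(J,q \right)} = -20 - 4 q^{2} - 3 J^{2}$ ($B{\left(J,q \right)} = J J - \left(20 + 4 \left(J J + q q\right)\right) = J^{2} - \left(20 + 4 \left(J^{2} + q^{2}\right)\right) = J^{2} - \left(20 + 4 J^{2} + 4 q^{2}\right) = -20 - 4 q^{2} - 3 J^{2}$)
$\left(2397 - 2282\right) + B{\left(22,I{\left(5,7 \right)} \right)} = \left(2397 - 2282\right) - \left(20 + 100 + 1452\right) = 115 - 1572 = -1457$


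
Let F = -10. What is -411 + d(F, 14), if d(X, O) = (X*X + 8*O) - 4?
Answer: -203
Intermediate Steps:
d(X, O) = -4 + X**2 + 8*O (d(X, O) = (X**2 + 8*O) - 4 = -4 + X**2 + 8*O)
-411 + d(F, 14) = -411 + (-4 + (-10)**2 + 8*14) = -411 + (-4 + 100 + 112) = -411 + 208 = -203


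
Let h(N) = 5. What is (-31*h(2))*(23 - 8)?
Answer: -2325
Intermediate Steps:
(-31*h(2))*(23 - 8) = (-31*5)*(23 - 8) = -155*15 = -2325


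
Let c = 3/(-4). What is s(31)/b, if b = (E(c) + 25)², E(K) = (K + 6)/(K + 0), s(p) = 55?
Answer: 55/324 ≈ 0.16975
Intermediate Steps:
c = -¾ (c = 3*(-¼) = -¾ ≈ -0.75000)
E(K) = (6 + K)/K
b = 324 (b = ((6 - ¾)/(-¾) + 25)² = (-4/3*21/4 + 25)² = (-7 + 25)² = 18² = 324)
s(31)/b = 55/324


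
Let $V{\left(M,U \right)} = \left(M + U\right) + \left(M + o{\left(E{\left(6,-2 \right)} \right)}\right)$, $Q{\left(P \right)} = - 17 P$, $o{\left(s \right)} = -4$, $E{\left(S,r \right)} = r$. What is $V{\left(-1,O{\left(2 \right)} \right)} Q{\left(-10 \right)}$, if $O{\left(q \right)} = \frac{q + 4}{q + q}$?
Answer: $-765$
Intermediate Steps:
$O{\left(q \right)} = \frac{4 + q}{2 q}$
$V{\left(M,U \right)} = -4 + U + 2 M$ ($V{\left(M,U \right)} = \left(M + U\right) + \left(M - 4\right) = \left(M + U\right) + \left(-4 + M\right) = -4 + U + 2 M$)
$V{\left(-1,O{\left(2 \right)} \right)} Q{\left(-10 \right)} = \left(-4 + \frac{4 + 2}{2 \cdot 2} + 2 \left(-1\right)\right) \left(\left(-17\right) \left(-10\right)\right) = \left(-4 + \frac{1}{2} \cdot \frac{1}{2} \cdot 6 - 2\right) 170 = \left(-4 + \frac{3}{2} - 2\right) 170 = \left(- \frac{9}{2}\right) 170 = -765$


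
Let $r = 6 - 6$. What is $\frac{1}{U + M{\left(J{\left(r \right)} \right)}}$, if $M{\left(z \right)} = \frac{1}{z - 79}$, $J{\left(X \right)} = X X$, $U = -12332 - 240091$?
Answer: $- \frac{79}{19941418} \approx -3.9616 \cdot 10^{-6}$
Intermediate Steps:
$U = -252423$ ($U = -12332 - 240091 = -252423$)
$r = 0$
$J{\left(X \right)} = X^{2}$
$M{\left(z \right)} = \frac{1}{-79 + z}$
$\frac{1}{U + M{\left(J{\left(r \right)} \right)}} = \frac{1}{-252423 + \frac{1}{-79 + 0^{2}}} = \frac{1}{-252423 + \frac{1}{-79 + 0}} = \frac{1}{-252423 + \frac{1}{-79}} = \frac{1}{-252423 - \frac{1}{79}} = \frac{1}{- \frac{19941418}{79}} = - \frac{79}{19941418}$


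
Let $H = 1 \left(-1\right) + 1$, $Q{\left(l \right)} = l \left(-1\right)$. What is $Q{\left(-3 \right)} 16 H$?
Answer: $0$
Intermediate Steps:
$Q{\left(l \right)} = - l$
$H = 0$ ($H = -1 + 1 = 0$)
$Q{\left(-3 \right)} 16 H = \left(-1\right) \left(-3\right) 16 \cdot 0 = 3 \cdot 16 \cdot 0 = 48 \cdot 0 = 0$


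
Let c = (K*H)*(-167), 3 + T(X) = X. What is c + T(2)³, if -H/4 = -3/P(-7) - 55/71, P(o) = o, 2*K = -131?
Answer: 7525191/497 ≈ 15141.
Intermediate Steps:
K = -131/2 (K = (½)*(-131) = -131/2 ≈ -65.500)
T(X) = -3 + X
H = 688/497 (H = -4*(-3/(-7) - 55/71) = -4*(-3*(-⅐) - 55*1/71) = -4*(3/7 - 55/71) = -4*(-172/497) = 688/497 ≈ 1.3843)
c = 7525688/497 (c = -131/2*688/497*(-167) = -45064/497*(-167) = 7525688/497 ≈ 15142.)
c + T(2)³ = 7525688/497 + (-3 + 2)³ = 7525688/497 + (-1)³ = 7525688/497 - 1 = 7525191/497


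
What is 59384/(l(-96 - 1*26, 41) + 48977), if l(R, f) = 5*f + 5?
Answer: 59384/49187 ≈ 1.2073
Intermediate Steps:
l(R, f) = 5 + 5*f
59384/(l(-96 - 1*26, 41) + 48977) = 59384/((5 + 5*41) + 48977) = 59384/((5 + 205) + 48977) = 59384/(210 + 48977) = 59384/49187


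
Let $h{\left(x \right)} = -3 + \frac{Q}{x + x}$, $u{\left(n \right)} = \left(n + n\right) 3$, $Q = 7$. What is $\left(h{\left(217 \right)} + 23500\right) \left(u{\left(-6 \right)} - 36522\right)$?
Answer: $- \frac{26629121385}{31} \approx -8.59 \cdot 10^{8}$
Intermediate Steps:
$u{\left(n \right)} = 6 n$ ($u{\left(n \right)} = 2 n 3 = 6 n$)
$h{\left(x \right)} = -3 + \frac{7}{2 x}$ ($h{\left(x \right)} = -3 + \frac{7}{x + x} = -3 + \frac{7}{2 x}$)
$\left(h{\left(217 \right)} + 23500\right) \left(u{\left(-6 \right)} - 36522\right) = \left(\left(-3 + \frac{7}{2 \cdot 217}\right) + 23500\right) \left(6 \left(-6\right) - 36522\right) = \left(\left(-3 + \frac{7}{2} \cdot \frac{1}{217}\right) + 23500\right) \left(-36 - 36522\right) = \left(\left(-3 + \frac{1}{62}\right) + 23500\right) \left(-36558\right) = \left(- \frac{185}{62} + 23500\right) \left(-36558\right) = \frac{1456815}{62} \left(-36558\right) = - \frac{26629121385}{31}$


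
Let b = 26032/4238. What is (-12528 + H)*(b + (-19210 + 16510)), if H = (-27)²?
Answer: 67352042916/2119 ≈ 3.1785e+7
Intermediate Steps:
b = 13016/2119 (b = 26032*(1/4238) = 13016/2119 ≈ 6.1425)
H = 729
(-12528 + H)*(b + (-19210 + 16510)) = (-12528 + 729)*(13016/2119 + (-19210 + 16510)) = -11799*(13016/2119 - 2700) = -11799*(-5708284/2119) = 67352042916/2119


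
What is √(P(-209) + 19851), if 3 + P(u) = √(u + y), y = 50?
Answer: √(19848 + I*√159) ≈ 140.88 + 0.0448*I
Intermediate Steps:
P(u) = -3 + √(50 + u) (P(u) = -3 + √(u + 50) = -3 + √(50 + u))
√(P(-209) + 19851) = √((-3 + √(50 - 209)) + 19851) = √((-3 + √(-159)) + 19851) = √((-3 + I*√159) + 19851) = √(19848 + I*√159)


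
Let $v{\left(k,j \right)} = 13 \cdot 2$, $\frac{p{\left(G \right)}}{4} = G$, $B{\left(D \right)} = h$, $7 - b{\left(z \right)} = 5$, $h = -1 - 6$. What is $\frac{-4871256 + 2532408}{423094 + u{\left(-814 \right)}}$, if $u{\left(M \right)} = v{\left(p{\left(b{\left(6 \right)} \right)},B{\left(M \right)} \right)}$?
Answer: $- \frac{48726}{8815} \approx -5.5276$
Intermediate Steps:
$h = -7$ ($h = -1 - 6 = -7$)
$b{\left(z \right)} = 2$ ($b{\left(z \right)} = 7 - 5 = 2$)
$B{\left(D \right)} = -7$
$p{\left(G \right)} = 4 G$
$v{\left(k,j \right)} = 26$
$u{\left(M \right)} = 26$
$\frac{-4871256 + 2532408}{423094 + u{\left(-814 \right)}} = \frac{-4871256 + 2532408}{423094 + 26} = - \frac{2338848}{423120} = \left(-2338848\right) \frac{1}{423120} = - \frac{48726}{8815}$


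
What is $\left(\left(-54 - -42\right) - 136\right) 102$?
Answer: $-15096$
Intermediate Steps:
$\left(\left(-54 - -42\right) - 136\right) 102 = \left(\left(-54 + 42\right) - 136\right) 102 = \left(-12 - 136\right) 102 = \left(-148\right) 102 = -15096$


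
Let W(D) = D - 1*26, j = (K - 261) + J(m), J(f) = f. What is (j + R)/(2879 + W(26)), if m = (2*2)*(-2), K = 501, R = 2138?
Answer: 2370/2879 ≈ 0.82320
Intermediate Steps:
m = -8 (m = 4*(-2) = -8)
j = 232 (j = (501 - 261) - 8 = 240 - 8 = 232)
W(D) = -26 + D (W(D) = D - 26 = -26 + D)
(j + R)/(2879 + W(26)) = (232 + 2138)/(2879 + (-26 + 26)) = 2370/(2879 + 0) = 2370/2879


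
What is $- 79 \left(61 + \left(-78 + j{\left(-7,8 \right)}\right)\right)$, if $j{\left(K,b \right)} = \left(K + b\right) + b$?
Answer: $632$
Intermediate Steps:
$j{\left(K,b \right)} = K + 2 b$
$- 79 \left(61 + \left(-78 + j{\left(-7,8 \right)}\right)\right) = - 79 \left(61 + \left(-78 + \left(-7 + 2 \cdot 8\right)\right)\right) = - 79 \left(61 + \left(-78 + \left(-7 + 16\right)\right)\right) = - 79 \left(61 + \left(-78 + 9\right)\right) = - 79 \left(61 - 69\right) = \left(-79\right) \left(-8\right) = 632$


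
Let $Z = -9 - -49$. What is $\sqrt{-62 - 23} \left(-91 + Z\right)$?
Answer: $- 51 i \sqrt{85} \approx - 470.2 i$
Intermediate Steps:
$Z = 40$ ($Z = -9 + 49 = 40$)
$\sqrt{-62 - 23} \left(-91 + Z\right) = \sqrt{-62 - 23} \left(-91 + 40\right) = \sqrt{-85} \left(-51\right) = i \sqrt{85} \left(-51\right) = - 51 i \sqrt{85}$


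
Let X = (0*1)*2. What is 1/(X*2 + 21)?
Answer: 1/21 ≈ 0.047619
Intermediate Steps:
X = 0 (X = 0*2 = 0)
1/(X*2 + 21) = 1/(0*2 + 21) = 1/(0 + 21) = 1/21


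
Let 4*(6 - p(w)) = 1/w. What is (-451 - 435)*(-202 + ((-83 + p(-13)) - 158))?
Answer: 10066289/26 ≈ 3.8717e+5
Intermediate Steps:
p(w) = 6 - 1/(4*w)
(-451 - 435)*(-202 + ((-83 + p(-13)) - 158)) = (-451 - 435)*(-202 + ((-83 + (6 - ¼/(-13))) - 158)) = -886*(-202 + ((-83 + (6 - ¼*(-1/13))) - 158)) = -886*(-202 + ((-83 + (6 + 1/52)) - 158)) = -886*(-202 + ((-83 + 313/52) - 158)) = -886*(-202 + (-4003/52 - 158)) = -886*(-202 - 12219/52) = -886*(-22723/52) = 10066289/26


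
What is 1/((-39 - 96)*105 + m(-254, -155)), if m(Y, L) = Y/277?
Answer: -277/3926729 ≈ -7.0542e-5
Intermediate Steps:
m(Y, L) = Y/277 (m(Y, L) = Y*(1/277) = Y/277)
1/((-39 - 96)*105 + m(-254, -155)) = 1/((-39 - 96)*105 + (1/277)*(-254)) = 1/(-135*105 - 254/277) = 1/(-14175 - 254/277) = 1/(-3926729/277) = -277/3926729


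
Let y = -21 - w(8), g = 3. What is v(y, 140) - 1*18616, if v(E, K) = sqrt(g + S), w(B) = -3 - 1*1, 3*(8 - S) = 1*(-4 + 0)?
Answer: -18616 + sqrt(111)/3 ≈ -18613.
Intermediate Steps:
S = 28/3 (S = 8 - (-4 + 0)/3 = 8 - (-4)/3 = 8 - 1/3*(-4) = 8 + 4/3 = 28/3 ≈ 9.3333)
w(B) = -4 (w(B) = -3 - 1 = -4)
y = -17 (y = -21 - 1*(-4) = -21 + 4 = -17)
v(E, K) = sqrt(111)/3 (v(E, K) = sqrt(3 + 28/3) = sqrt(37/3) = sqrt(111)/3)
v(y, 140) - 1*18616 = sqrt(111)/3 - 1*18616 = sqrt(111)/3 - 18616 = -18616 + sqrt(111)/3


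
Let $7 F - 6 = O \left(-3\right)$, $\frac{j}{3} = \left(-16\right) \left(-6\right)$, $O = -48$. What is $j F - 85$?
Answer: $\frac{42605}{7} \approx 6086.4$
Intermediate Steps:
$j = 288$ ($j = 3 \left(\left(-16\right) \left(-6\right)\right) = 3 \cdot 96 = 288$)
$F = \frac{150}{7}$ ($F = \frac{6}{7} + \frac{\left(-48\right) \left(-3\right)}{7} = \frac{6}{7} + \frac{1}{7} \cdot 144 = \frac{6}{7} + \frac{144}{7} = \frac{150}{7} \approx 21.429$)
$j F - 85 = 288 \cdot \frac{150}{7} - 85 = \frac{43200}{7} - 85 = \frac{42605}{7}$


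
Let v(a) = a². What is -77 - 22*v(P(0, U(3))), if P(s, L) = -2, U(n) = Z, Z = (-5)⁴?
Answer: -165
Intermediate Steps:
Z = 625
U(n) = 625
-77 - 22*v(P(0, U(3))) = -77 - 22*(-2)² = -77 - 22*4 = -77 - 88 = -165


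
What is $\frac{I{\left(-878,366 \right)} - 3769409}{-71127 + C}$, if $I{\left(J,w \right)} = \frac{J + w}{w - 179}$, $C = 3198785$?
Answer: $- \frac{704879995}{584872046} \approx -1.2052$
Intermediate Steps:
$I{\left(J,w \right)} = \frac{J + w}{-179 + w}$
$\frac{I{\left(-878,366 \right)} - 3769409}{-71127 + C} = \frac{\frac{-878 + 366}{-179 + 366} - 3769409}{-71127 + 3198785} = \frac{\frac{1}{187} \left(-512\right) - 3769409}{3127658} = \left(\frac{1}{187} \left(-512\right) - 3769409\right) \frac{1}{3127658} = \left(- \frac{512}{187} - 3769409\right) \frac{1}{3127658} = \left(- \frac{704879995}{187}\right) \frac{1}{3127658} = - \frac{704879995}{584872046}$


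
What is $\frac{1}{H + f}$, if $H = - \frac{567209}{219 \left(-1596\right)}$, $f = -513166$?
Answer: $- \frac{349524}{179363265775} \approx -1.9487 \cdot 10^{-6}$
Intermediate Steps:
$H = \frac{567209}{349524}$ ($H = - \frac{567209}{-349524} = \left(-567209\right) \left(- \frac{1}{349524}\right) = \frac{567209}{349524} \approx 1.6228$)
$\frac{1}{H + f} = \frac{1}{\frac{567209}{349524} - 513166} = \frac{1}{- \frac{179363265775}{349524}} = - \frac{349524}{179363265775}$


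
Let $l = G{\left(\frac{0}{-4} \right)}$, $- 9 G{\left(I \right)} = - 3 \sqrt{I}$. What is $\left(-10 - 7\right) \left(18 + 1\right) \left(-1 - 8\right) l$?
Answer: $0$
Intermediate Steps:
$G{\left(I \right)} = \frac{\sqrt{I}}{3}$ ($G{\left(I \right)} = - \frac{\left(-3\right) \sqrt{I}}{9} = \frac{\sqrt{I}}{3}$)
$l = 0$ ($l = \frac{\sqrt{\frac{0}{-4}}}{3} = \frac{\sqrt{0 \left(- \frac{1}{4}\right)}}{3} = \frac{\sqrt{0}}{3} = \frac{1}{3} \cdot 0 = 0$)
$\left(-10 - 7\right) \left(18 + 1\right) \left(-1 - 8\right) l = \left(-10 - 7\right) \left(18 + 1\right) \left(-1 - 8\right) 0 = - 17 \cdot 19 \left(-9\right) 0 = \left(-17\right) \left(-171\right) 0 = 2907 \cdot 0 = 0$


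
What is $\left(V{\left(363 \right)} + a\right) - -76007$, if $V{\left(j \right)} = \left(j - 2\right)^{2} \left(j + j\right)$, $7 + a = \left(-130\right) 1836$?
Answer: $94450366$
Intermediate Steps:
$a = -238687$ ($a = -7 - 238680 = -238687$)
$V{\left(j \right)} = 2 j \left(-2 + j\right)^{2}$ ($V{\left(j \right)} = \left(-2 + j\right)^{2} \cdot 2 j = 2 j \left(-2 + j\right)^{2}$)
$\left(V{\left(363 \right)} + a\right) - -76007 = \left(2 \cdot 363 \left(-2 + 363\right)^{2} - 238687\right) - -76007 = \left(2 \cdot 363 \cdot 361^{2} - 238687\right) + 76007 = \left(2 \cdot 363 \cdot 130321 - 238687\right) + 76007 = \left(94613046 - 238687\right) + 76007 = 94374359 + 76007 = 94450366$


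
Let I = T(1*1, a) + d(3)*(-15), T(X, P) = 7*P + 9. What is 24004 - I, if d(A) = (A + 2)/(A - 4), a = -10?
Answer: 23990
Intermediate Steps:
T(X, P) = 9 + 7*P
d(A) = (2 + A)/(-4 + A)
I = 14 (I = (9 + 7*(-10)) + ((2 + 3)/(-4 + 3))*(-15) = (9 - 70) + (5/(-1))*(-15) = -61 - 1*5*(-15) = -61 - 5*(-15) = -61 + 75 = 14)
24004 - I = 24004 - 1*14 = 24004 - 14 = 23990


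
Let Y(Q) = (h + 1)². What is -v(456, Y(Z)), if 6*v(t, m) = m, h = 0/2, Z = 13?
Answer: -⅙ ≈ -0.16667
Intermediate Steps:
h = 0 (h = 0*(½) = 0)
Y(Q) = 1 (Y(Q) = (0 + 1)² = 1² = 1)
v(t, m) = m/6
-v(456, Y(Z)) = -1/6 = -1*⅙ = -⅙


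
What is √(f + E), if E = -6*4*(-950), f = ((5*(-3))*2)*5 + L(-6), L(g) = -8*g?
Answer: 3*√2522 ≈ 150.66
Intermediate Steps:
f = -102 (f = ((5*(-3))*2)*5 - 8*(-6) = -15*2*5 + 48 = -30*5 + 48 = -150 + 48 = -102)
E = 22800 (E = -24*(-950) = 22800)
√(f + E) = √(-102 + 22800) = √22698 = 3*√2522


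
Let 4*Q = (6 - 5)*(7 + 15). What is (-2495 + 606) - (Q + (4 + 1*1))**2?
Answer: -7997/4 ≈ -1999.3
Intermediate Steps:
Q = 11/2 (Q = ((6 - 5)*(7 + 15))/4 = (1*22)/4 = (1/4)*22 = 11/2 ≈ 5.5000)
(-2495 + 606) - (Q + (4 + 1*1))**2 = (-2495 + 606) - (11/2 + (4 + 1*1))**2 = -1889 - (11/2 + (4 + 1))**2 = -1889 - (11/2 + 5)**2 = -1889 - (21/2)**2 = -1889 - 1*441/4 = -1889 - 441/4 = -7997/4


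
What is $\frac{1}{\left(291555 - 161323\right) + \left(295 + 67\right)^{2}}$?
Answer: $\frac{1}{261276} \approx 3.8274 \cdot 10^{-6}$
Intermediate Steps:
$\frac{1}{\left(291555 - 161323\right) + \left(295 + 67\right)^{2}} = \frac{1}{130232 + 362^{2}} = \frac{1}{130232 + 131044} = \frac{1}{261276}$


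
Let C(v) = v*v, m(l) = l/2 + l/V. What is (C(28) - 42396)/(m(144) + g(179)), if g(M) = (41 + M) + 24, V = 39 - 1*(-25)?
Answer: -166448/1273 ≈ -130.75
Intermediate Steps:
V = 64 (V = 39 + 25 = 64)
m(l) = 33*l/64 (m(l) = l/2 + l/64 = 33*l/64)
g(M) = 65 + M
C(v) = v²
(C(28) - 42396)/(m(144) + g(179)) = (28² - 42396)/((33/64)*144 + (65 + 179)) = (784 - 42396)/(297/4 + 244) = -41612/1273/4 = -41612*4/1273 = -166448/1273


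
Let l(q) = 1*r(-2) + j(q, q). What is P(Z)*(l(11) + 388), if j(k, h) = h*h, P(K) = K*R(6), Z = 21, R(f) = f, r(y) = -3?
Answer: 63756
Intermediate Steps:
P(K) = 6*K (P(K) = K*6 = 6*K)
j(k, h) = h²
l(q) = -3 + q² (l(q) = 1*(-3) + q² = -3 + q²)
P(Z)*(l(11) + 388) = (6*21)*((-3 + 11²) + 388) = 126*((-3 + 121) + 388) = 126*(118 + 388) = 126*506 = 63756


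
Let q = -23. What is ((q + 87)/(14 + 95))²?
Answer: 4096/11881 ≈ 0.34475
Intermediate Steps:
((q + 87)/(14 + 95))² = ((-23 + 87)/(14 + 95))² = (64/109)² = 4096/11881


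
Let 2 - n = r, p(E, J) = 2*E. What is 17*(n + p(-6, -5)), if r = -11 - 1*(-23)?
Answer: -374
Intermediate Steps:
r = 12 (r = -11 + 23 = 12)
n = -10 (n = 2 - 1*12 = 2 - 12 = -10)
17*(n + p(-6, -5)) = 17*(-10 + 2*(-6)) = 17*(-10 - 12) = 17*(-22) = -374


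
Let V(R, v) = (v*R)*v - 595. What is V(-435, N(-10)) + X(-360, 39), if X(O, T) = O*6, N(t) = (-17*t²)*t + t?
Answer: -125567146255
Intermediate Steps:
N(t) = t - 17*t³ (N(t) = -17*t³ + t = t - 17*t³)
V(R, v) = -595 + R*v² (V(R, v) = (R*v)*v - 595 = R*v² - 595 = -595 + R*v²)
X(O, T) = 6*O
V(-435, N(-10)) + X(-360, 39) = (-595 - 435*(-10 - 17*(-10)³)²) + 6*(-360) = (-595 - 435*(-10 - 17*(-1000))²) - 2160 = (-595 - 435*(-10 + 17000)²) - 2160 = (-595 - 435*16990²) - 2160 = (-595 - 435*288660100) - 2160 = (-595 - 125567143500) - 2160 = -125567144095 - 2160 = -125567146255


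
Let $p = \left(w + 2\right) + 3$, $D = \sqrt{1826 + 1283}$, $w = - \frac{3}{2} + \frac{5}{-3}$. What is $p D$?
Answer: $\frac{11 \sqrt{3109}}{6} \approx 102.22$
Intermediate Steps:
$w = - \frac{19}{6}$ ($w = \left(-3\right) \frac{1}{2} + 5 \left(- \frac{1}{3}\right) = - \frac{3}{2} - \frac{5}{3} = - \frac{19}{6} \approx -3.1667$)
$D = \sqrt{3109} \approx 55.758$
$p = \frac{11}{6}$ ($p = \left(- \frac{19}{6} + 2\right) + 3 = - \frac{7}{6} + 3 = \frac{11}{6} \approx 1.8333$)
$p D = \frac{11 \sqrt{3109}}{6}$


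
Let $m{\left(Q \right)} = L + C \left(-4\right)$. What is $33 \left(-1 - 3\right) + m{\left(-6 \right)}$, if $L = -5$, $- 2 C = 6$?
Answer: $-125$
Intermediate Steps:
$C = -3$ ($C = \left(- \frac{1}{2}\right) 6 = -3$)
$m{\left(Q \right)} = 7$ ($m{\left(Q \right)} = -5 - -12 = -5 + 12 = 7$)
$33 \left(-1 - 3\right) + m{\left(-6 \right)} = 33 \left(-1 - 3\right) + 7 = 33 \left(-4\right) + 7 = -132 + 7 = -125$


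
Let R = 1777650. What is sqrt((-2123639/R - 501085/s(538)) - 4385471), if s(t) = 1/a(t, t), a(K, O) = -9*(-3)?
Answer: I*sqrt(46213365201164166)/50790 ≈ 4232.6*I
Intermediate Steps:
a(K, O) = 27
s(t) = 1/27
sqrt((-2123639/R - 501085/s(538)) - 4385471) = sqrt((-2123639/1777650 - 501085/1/27) - 4385471) = sqrt((-2123639*1/1777650 - 501085*27) - 4385471) = sqrt((-303377/253950 - 13529295) - 4385471) = sqrt(-3435764768627/253950 - 4385471) = sqrt(-4549455129077/253950) = I*sqrt(46213365201164166)/50790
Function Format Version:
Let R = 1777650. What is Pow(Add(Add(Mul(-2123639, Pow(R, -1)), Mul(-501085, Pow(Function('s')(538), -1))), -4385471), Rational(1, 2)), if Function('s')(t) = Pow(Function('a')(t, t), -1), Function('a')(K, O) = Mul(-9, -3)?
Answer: Mul(Rational(1, 50790), I, Pow(46213365201164166, Rational(1, 2))) ≈ Mul(4232.6, I)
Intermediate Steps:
Function('a')(K, O) = 27
Function('s')(t) = Rational(1, 27) (Function('s')(t) = Pow(27, -1) = Rational(1, 27))
Pow(Add(Add(Mul(-2123639, Pow(R, -1)), Mul(-501085, Pow(Function('s')(538), -1))), -4385471), Rational(1, 2)) = Pow(Add(Add(Mul(-2123639, Pow(1777650, -1)), Mul(-501085, Pow(Rational(1, 27), -1))), -4385471), Rational(1, 2)) = Pow(Add(Add(Mul(-2123639, Rational(1, 1777650)), Mul(-501085, 27)), -4385471), Rational(1, 2)) = Pow(Add(Add(Rational(-303377, 253950), -13529295), -4385471), Rational(1, 2)) = Pow(Add(Rational(-3435764768627, 253950), -4385471), Rational(1, 2)) = Pow(Rational(-4549455129077, 253950), Rational(1, 2)) = Mul(Rational(1, 50790), I, Pow(46213365201164166, Rational(1, 2)))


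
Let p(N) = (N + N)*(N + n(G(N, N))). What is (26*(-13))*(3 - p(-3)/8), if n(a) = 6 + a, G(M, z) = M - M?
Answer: -3549/2 ≈ -1774.5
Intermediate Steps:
G(M, z) = 0
p(N) = 2*N*(6 + N) (p(N) = (N + N)*(N + (6 + 0)) = (2*N)*(N + 6) = (2*N)*(6 + N) = 2*N*(6 + N))
(26*(-13))*(3 - p(-3)/8) = (26*(-13))*(3 - 2*(-3)*(6 - 3)/8) = -338*(3 - 2*(-3)*3/8) = -338*(3 - (-18)/8) = -338*(3 - 1*(-9/4)) = -338*(3 + 9/4) = -338*21/4 = -3549/2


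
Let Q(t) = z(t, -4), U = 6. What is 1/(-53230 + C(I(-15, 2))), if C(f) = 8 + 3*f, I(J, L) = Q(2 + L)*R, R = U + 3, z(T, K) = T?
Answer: -1/53114 ≈ -1.8827e-5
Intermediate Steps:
Q(t) = t
R = 9 (R = 6 + 3 = 9)
I(J, L) = 18 + 9*L (I(J, L) = (2 + L)*9 = 18 + 9*L)
1/(-53230 + C(I(-15, 2))) = 1/(-53230 + (8 + 3*(18 + 9*2))) = 1/(-53230 + (8 + 3*(18 + 18))) = 1/(-53230 + (8 + 3*36)) = 1/(-53230 + (8 + 108)) = 1/(-53230 + 116) = 1/(-53114) = -1/53114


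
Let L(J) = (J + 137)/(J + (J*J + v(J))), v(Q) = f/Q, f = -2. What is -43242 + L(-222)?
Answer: -235490882121/5445883 ≈ -43242.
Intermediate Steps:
v(Q) = -2/Q
L(J) = (137 + J)/(J + J² - 2/J) (L(J) = (J + 137)/(J + (J*J - 2/J)) = (137 + J)/(J + (J² - 2/J)) = (137 + J)/(J + J² - 2/J))
-43242 + L(-222) = -43242 - 222*(137 - 222)/(-2 + (-222)²*(1 - 222)) = -43242 - 222*(-85)/(-2 + 49284*(-221)) = -43242 - 222*(-85)/(-2 - 10891764) = -43242 - 222*(-85)/(-10891766) = -43242 - 222*(-1/10891766)*(-85) = -43242 - 9435/5445883 = -235490882121/5445883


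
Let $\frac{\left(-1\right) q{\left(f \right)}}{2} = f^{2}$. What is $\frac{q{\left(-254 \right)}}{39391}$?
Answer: $- \frac{129032}{39391} \approx -3.2757$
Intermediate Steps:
$q{\left(f \right)} = - 2 f^{2}$
$\frac{q{\left(-254 \right)}}{39391} = \frac{\left(-2\right) \left(-254\right)^{2}}{39391} = \left(-2\right) 64516 \cdot \frac{1}{39391} = \left(-129032\right) \frac{1}{39391} = - \frac{129032}{39391}$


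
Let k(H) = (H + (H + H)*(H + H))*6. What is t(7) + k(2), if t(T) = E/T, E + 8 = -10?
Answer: 738/7 ≈ 105.43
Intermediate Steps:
E = -18 (E = -8 - 10 = -18)
k(H) = 6*H + 24*H² (k(H) = (H + (2*H)*(2*H))*6 = (H + 4*H²)*6 = 6*H + 24*H²)
t(T) = -18/T
t(7) + k(2) = -18/7 + 6*2*(1 + 4*2) = -18*⅐ + 6*2*(1 + 8) = -18/7 + 6*2*9 = -18/7 + 108 = 738/7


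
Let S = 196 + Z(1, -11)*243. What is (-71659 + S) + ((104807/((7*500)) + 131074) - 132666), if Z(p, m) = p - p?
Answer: -255587693/3500 ≈ -73025.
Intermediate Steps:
Z(p, m) = 0
S = 196 (S = 196 + 0*243 = 196 + 0 = 196)
(-71659 + S) + ((104807/((7*500)) + 131074) - 132666) = (-71659 + 196) + ((104807/((7*500)) + 131074) - 132666) = -71463 + ((104807/3500 + 131074) - 132666) = -71463 + (458863807/3500 - 132666) = -71463 - 5467193/3500 = -255587693/3500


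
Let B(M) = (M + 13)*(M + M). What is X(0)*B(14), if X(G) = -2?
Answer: -1512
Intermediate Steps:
B(M) = 2*M*(13 + M) (B(M) = (13 + M)*(2*M) = 2*M*(13 + M))
X(0)*B(14) = -4*14*(13 + 14) = -4*14*27 = -2*756 = -1512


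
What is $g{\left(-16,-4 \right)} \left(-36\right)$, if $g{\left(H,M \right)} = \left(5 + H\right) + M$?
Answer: $540$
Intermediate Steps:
$g{\left(H,M \right)} = 5 + H + M$
$g{\left(-16,-4 \right)} \left(-36\right) = \left(5 - 16 - 4\right) \left(-36\right) = \left(-15\right) \left(-36\right) = 540$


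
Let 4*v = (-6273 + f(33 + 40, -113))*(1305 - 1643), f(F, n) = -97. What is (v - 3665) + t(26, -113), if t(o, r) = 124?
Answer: 534724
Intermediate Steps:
v = 538265 (v = ((-6273 - 97)*(1305 - 1643))/4 = (-6370*(-338))/4 = (1/4)*2153060 = 538265)
(v - 3665) + t(26, -113) = (538265 - 3665) + 124 = 534600 + 124 = 534724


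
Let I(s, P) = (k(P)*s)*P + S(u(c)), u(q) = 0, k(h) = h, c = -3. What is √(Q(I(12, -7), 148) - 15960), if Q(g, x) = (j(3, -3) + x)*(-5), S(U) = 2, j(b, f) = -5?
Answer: 5*I*√667 ≈ 129.13*I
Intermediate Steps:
I(s, P) = 2 + s*P² (I(s, P) = (P*s)*P + 2 = s*P² + 2 = 2 + s*P²)
Q(g, x) = 25 - 5*x (Q(g, x) = (-5 + x)*(-5) = 25 - 5*x)
√(Q(I(12, -7), 148) - 15960) = √((25 - 5*148) - 15960) = √((25 - 740) - 15960) = √(-715 - 15960) = √(-16675) = 5*I*√667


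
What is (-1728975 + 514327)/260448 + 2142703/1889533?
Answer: -217131846055/61515636348 ≈ -3.5297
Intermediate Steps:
(-1728975 + 514327)/260448 + 2142703/1889533 = -1214648*1/260448 + 2142703*(1/1889533) = -151831/32556 + 2142703/1889533 = -217131846055/61515636348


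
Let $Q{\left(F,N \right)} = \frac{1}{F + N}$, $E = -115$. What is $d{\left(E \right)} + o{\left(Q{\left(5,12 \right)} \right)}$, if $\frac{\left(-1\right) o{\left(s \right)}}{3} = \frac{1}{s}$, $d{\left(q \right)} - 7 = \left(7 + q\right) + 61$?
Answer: $-91$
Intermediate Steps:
$d{\left(q \right)} = 75 + q$ ($d{\left(q \right)} = 7 + \left(\left(7 + q\right) + 61\right) = 7 + \left(68 + q\right) = 75 + q$)
$o{\left(s \right)} = - \frac{3}{s}$
$d{\left(E \right)} + o{\left(Q{\left(5,12 \right)} \right)} = \left(75 - 115\right) - \frac{3}{\frac{1}{5 + 12}} = -40 - \frac{3}{\frac{1}{17}} = -40 - 3 \frac{1}{\frac{1}{17}} = -40 - 51 = -91$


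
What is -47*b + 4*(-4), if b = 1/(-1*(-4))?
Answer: -111/4 ≈ -27.750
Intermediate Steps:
b = ¼ (b = 1/4 = ¼ ≈ 0.25000)
-47*b + 4*(-4) = -47*¼ + 4*(-4) = -47/4 - 16 = -111/4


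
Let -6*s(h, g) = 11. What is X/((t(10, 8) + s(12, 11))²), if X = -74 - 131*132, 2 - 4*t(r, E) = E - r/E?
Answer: -40011264/21025 ≈ -1903.0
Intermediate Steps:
s(h, g) = -11/6 (s(h, g) = -⅙*11 = -11/6)
t(r, E) = ½ - E/4 + r/(4*E) (t(r, E) = ½ - (E - r/E)/4 = ½ + (-E/4 + r/(4*E)) = ½ - E/4 + r/(4*E))
X = -17366 (X = -74 - 17292 = -17366)
X/((t(10, 8) + s(12, 11))²) = -17366/((¼)*(10 - 1*8*(-2 + 8))/8 - 11/6)² = -17366/((¼)*(⅛)*(10 - 1*8*6) - 11/6)² = -17366/((¼)*(⅛)*(10 - 48) - 11/6)² = -17366/((¼)*(⅛)*(-38) - 11/6)² = -17366/(-19/16 - 11/6)² = -17366/((-145/48)²) = -17366/21025/2304 = -17366*2304/21025 = -40011264/21025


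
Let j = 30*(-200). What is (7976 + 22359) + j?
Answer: 24335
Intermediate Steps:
j = -6000
(7976 + 22359) + j = (7976 + 22359) - 6000 = 30335 - 6000 = 24335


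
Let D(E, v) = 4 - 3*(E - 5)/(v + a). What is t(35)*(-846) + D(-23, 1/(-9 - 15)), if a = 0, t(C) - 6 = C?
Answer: -36698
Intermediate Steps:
t(C) = 6 + C
D(E, v) = 4 - 3*(-5 + E)/v (D(E, v) = 4 - 3*(E - 5)/(v + 0) = 4 - 3*(-5 + E)/v)
t(35)*(-846) + D(-23, 1/(-9 - 15)) = (6 + 35)*(-846) + (15 - 3*(-23) + 4/(-9 - 15))/(1/(-9 - 15)) = 41*(-846) + (15 + 69 + 4/(-24))/(1/(-24)) = -34686 + (15 + 69 + 4*(-1/24))/(-1/24) = -34686 - 24*(15 + 69 - ⅙) = -34686 - 24*503/6 = -34686 - 2012 = -36698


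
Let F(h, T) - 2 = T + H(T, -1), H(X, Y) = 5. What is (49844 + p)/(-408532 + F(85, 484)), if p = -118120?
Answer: 68276/408041 ≈ 0.16733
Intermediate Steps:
F(h, T) = 7 + T (F(h, T) = 2 + (T + 5) = 2 + (5 + T) = 7 + T)
(49844 + p)/(-408532 + F(85, 484)) = (49844 - 118120)/(-408532 + (7 + 484)) = -68276/(-408532 + 491) = -68276/(-408041) = -68276*(-1/408041) = 68276/408041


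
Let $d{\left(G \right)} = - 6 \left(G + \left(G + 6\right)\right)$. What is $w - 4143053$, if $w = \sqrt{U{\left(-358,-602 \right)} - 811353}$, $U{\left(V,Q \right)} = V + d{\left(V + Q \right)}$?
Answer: $-4143053 + i \sqrt{800227} \approx -4.1431 \cdot 10^{6} + 894.55 i$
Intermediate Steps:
$d{\left(G \right)} = -36 - 12 G$ ($d{\left(G \right)} = - 6 \left(G + \left(6 + G\right)\right) = - 6 \left(6 + 2 G\right) = -36 - 12 G$)
$U{\left(V,Q \right)} = -36 - 12 Q - 11 V$ ($U{\left(V,Q \right)} = V - \left(36 + 12 \left(V + Q\right)\right) = V - \left(36 + 12 \left(Q + V\right)\right) = V - \left(36 + 12 Q + 12 V\right) = -36 - 12 Q - 11 V$)
$w = i \sqrt{800227}$ ($w = \sqrt{\left(-36 - -7224 - -3938\right) - 811353} = \sqrt{\left(-36 + 7224 + 3938\right) - 811353} = \sqrt{11126 - 811353} = \sqrt{-800227} = i \sqrt{800227} \approx 894.55 i$)
$w - 4143053 = i \sqrt{800227} - 4143053 = -4143053 + i \sqrt{800227}$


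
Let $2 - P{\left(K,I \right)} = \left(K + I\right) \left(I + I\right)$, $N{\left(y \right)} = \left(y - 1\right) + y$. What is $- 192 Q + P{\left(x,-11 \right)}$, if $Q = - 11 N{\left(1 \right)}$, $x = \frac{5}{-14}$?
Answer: $\frac{13049}{7} \approx 1864.1$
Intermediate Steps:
$N{\left(y \right)} = -1 + 2 y$ ($N{\left(y \right)} = \left(-1 + y\right) + y = -1 + 2 y$)
$x = - \frac{5}{14}$ ($x = 5 \left(- \frac{1}{14}\right) = - \frac{5}{14} \approx -0.35714$)
$P{\left(K,I \right)} = 2 - 2 I \left(I + K\right)$ ($P{\left(K,I \right)} = 2 - \left(K + I\right) \left(I + I\right) = 2 - \left(I + K\right) 2 I = 2 - 2 I \left(I + K\right)$)
$Q = -11$ ($Q = - 11 \left(-1 + 2 \cdot 1\right) = - 11 \left(-1 + 2\right) = \left(-11\right) 1 = -11$)
$- 192 Q + P{\left(x,-11 \right)} = \left(-192\right) \left(-11\right) - \left(-2 + 242 + \frac{55}{7}\right) = 2112 - \frac{1735}{7} = \frac{13049}{7}$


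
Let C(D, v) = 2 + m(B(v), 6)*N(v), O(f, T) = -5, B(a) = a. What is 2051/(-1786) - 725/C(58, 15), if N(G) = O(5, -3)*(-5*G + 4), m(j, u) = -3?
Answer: -885363/1898518 ≈ -0.46634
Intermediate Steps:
N(G) = -20 + 25*G (N(G) = -5*(-5*G + 4) = -5*(4 - 5*G) = -20 + 25*G)
C(D, v) = 62 - 75*v (C(D, v) = 2 - 3*(-20 + 25*v) = 2 + (60 - 75*v) = 62 - 75*v)
2051/(-1786) - 725/C(58, 15) = 2051/(-1786) - 725/(62 - 75*15) = 2051*(-1/1786) - 725/(62 - 1125) = -2051/1786 - 725/(-1063) = -2051/1786 - 725*(-1/1063) = -2051/1786 + 725/1063 = -885363/1898518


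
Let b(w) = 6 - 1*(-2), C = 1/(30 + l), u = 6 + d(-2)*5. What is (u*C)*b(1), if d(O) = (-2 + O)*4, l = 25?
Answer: -592/55 ≈ -10.764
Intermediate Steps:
d(O) = -8 + 4*O
u = -74 (u = 6 + (-8 + 4*(-2))*5 = 6 + (-8 - 8)*5 = 6 - 16*5 = 6 - 80 = -74)
C = 1/55 (C = 1/(30 + 25) = 1/55 ≈ 0.018182)
b(w) = 8 (b(w) = 6 + 2 = 8)
(u*C)*b(1) = -74*1/55*8 = -74/55*8 = -592/55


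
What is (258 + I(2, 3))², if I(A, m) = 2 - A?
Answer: 66564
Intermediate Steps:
(258 + I(2, 3))² = (258 + (2 - 1*2))² = (258 + (2 - 2))² = (258 + 0)² = 258² = 66564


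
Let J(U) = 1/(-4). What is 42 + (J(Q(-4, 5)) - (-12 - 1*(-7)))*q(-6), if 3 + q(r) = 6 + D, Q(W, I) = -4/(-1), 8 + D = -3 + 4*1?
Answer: 23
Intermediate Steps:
D = -7 (D = -8 + (-3 + 4*1) = -8 + (-3 + 4) = -8 + 1 = -7)
Q(W, I) = 4 (Q(W, I) = -4*(-1) = 4)
J(U) = -¼
q(r) = -4 (q(r) = -3 + (6 - 7) = -3 - 1 = -4)
42 + (J(Q(-4, 5)) - (-12 - 1*(-7)))*q(-6) = 42 + (-¼ - (-12 - 1*(-7)))*(-4) = 42 + (-¼ - (-12 + 7))*(-4) = 42 + (-¼ - 1*(-5))*(-4) = 42 + (-¼ + 5)*(-4) = 42 + (19/4)*(-4) = 42 - 19 = 23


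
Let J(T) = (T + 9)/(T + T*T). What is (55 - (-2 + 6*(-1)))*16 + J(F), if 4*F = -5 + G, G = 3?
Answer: 974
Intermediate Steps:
F = -½ (F = (-5 + 3)/4 = (¼)*(-2) = -½ ≈ -0.50000)
J(T) = (9 + T)/(T + T²)
(55 - (-2 + 6*(-1)))*16 + J(F) = (55 - (-2 + 6*(-1)))*16 + (9 - ½)/((-½)*(1 - ½)) = (55 - (-2 - 6))*16 - 2*17/2/½ = (55 - 1*(-8))*16 - 2*2*17/2 = (55 + 8)*16 - 34 = 63*16 - 34 = 1008 - 34 = 974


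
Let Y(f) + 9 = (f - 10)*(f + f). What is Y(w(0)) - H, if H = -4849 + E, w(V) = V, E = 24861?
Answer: -20021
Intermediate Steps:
Y(f) = -9 + 2*f*(-10 + f) (Y(f) = -9 + (f - 10)*(f + f) = -9 + (-10 + f)*(2*f) = -9 + 2*f*(-10 + f))
H = 20012 (H = -4849 + 24861 = 20012)
Y(w(0)) - H = (-9 - 20*0 + 2*0**2) - 1*20012 = (-9 + 0 + 2*0) - 20012 = (-9 + 0 + 0) - 20012 = -9 - 20012 = -20021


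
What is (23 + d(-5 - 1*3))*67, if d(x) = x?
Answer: 1005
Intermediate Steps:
(23 + d(-5 - 1*3))*67 = (23 + (-5 - 1*3))*67 = (23 + (-5 - 3))*67 = (23 - 8)*67 = 15*67 = 1005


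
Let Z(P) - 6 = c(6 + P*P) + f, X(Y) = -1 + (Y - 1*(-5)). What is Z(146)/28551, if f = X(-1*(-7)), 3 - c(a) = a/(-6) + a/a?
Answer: 10718/85653 ≈ 0.12513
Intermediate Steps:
c(a) = 2 + a/6 (c(a) = 3 - (a/(-6) + a/a) = 3 - (a*(-1/6) + 1) = 3 - (-a/6 + 1) = 3 - (1 - a/6) = 3 + (-1 + a/6) = 2 + a/6)
X(Y) = 4 + Y (X(Y) = -1 + (Y + 5) = -1 + (5 + Y) = 4 + Y)
f = 11 (f = 4 - 1*(-7) = 4 + 7 = 11)
Z(P) = 20 + P**2/6 (Z(P) = 6 + ((2 + (6 + P*P)/6) + 11) = 6 + ((2 + (6 + P**2)/6) + 11) = 6 + ((2 + (1 + P**2/6)) + 11) = 6 + ((3 + P**2/6) + 11) = 6 + (14 + P**2/6) = 20 + P**2/6)
Z(146)/28551 = (20 + (1/6)*146**2)/28551 = (20 + (1/6)*21316)*(1/28551) = (20 + 10658/3)*(1/28551) = (10718/3)*(1/28551) = 10718/85653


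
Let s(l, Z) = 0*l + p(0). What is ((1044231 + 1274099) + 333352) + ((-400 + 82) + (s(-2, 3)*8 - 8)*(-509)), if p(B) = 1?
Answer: 2651364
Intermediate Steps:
s(l, Z) = 1 (s(l, Z) = 0*l + 1 = 0 + 1 = 1)
((1044231 + 1274099) + 333352) + ((-400 + 82) + (s(-2, 3)*8 - 8)*(-509)) = ((1044231 + 1274099) + 333352) + ((-400 + 82) + (1*8 - 8)*(-509)) = (2318330 + 333352) + (-318 + (8 - 8)*(-509)) = 2651682 + (-318 + 0*(-509)) = 2651682 + (-318 + 0) = 2651682 - 318 = 2651364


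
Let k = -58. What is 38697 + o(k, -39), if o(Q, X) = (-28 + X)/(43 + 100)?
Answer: 5533604/143 ≈ 38697.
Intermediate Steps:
o(Q, X) = -28/143 + X/143 (o(Q, X) = (-28 + X)/143 = (-28 + X)*(1/143) = -28/143 + X/143)
38697 + o(k, -39) = 38697 + (-28/143 + (1/143)*(-39)) = 38697 + (-28/143 - 3/11) = 38697 - 67/143 = 5533604/143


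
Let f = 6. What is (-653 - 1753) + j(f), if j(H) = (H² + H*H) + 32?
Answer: -2302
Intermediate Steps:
j(H) = 32 + 2*H² (j(H) = (H² + H²) + 32 = 2*H² + 32 = 32 + 2*H²)
(-653 - 1753) + j(f) = (-653 - 1753) + (32 + 2*6²) = -2406 + (32 + 2*36) = -2406 + (32 + 72) = -2406 + 104 = -2302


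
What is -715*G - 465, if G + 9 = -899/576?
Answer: 4081505/576 ≈ 7085.9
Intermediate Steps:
G = -6083/576 (G = -9 - 899/576 = -6083/576 ≈ -10.561)
-715*G - 465 = -715*(-6083/576) - 465 = 4349345/576 - 465 = 4081505/576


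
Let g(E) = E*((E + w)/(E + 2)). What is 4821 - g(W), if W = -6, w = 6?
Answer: 4821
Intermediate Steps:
g(E) = E*(6 + E)/(2 + E) (g(E) = E*((E + 6)/(E + 2)) = E*((6 + E)/(2 + E)) = E*(6 + E)/(2 + E))
4821 - g(W) = 4821 - (-6)*(6 - 6)/(2 - 6) = 4821 - (-6)*0/(-4) = 4821 - (-6)*(-1)*0/4 = 4821 - 1*0 = 4821 + 0 = 4821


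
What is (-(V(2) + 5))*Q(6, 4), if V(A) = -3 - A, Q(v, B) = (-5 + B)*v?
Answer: 0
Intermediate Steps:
Q(v, B) = v*(-5 + B)
(-(V(2) + 5))*Q(6, 4) = (-((-3 - 1*2) + 5))*(6*(-5 + 4)) = (-((-3 - 2) + 5))*(6*(-1)) = -(-5 + 5)*(-6) = -1*0*(-6) = 0*(-6) = 0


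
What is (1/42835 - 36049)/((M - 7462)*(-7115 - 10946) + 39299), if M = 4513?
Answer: -772079457/1141578193990 ≈ -0.00067633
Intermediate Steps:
(1/42835 - 36049)/((M - 7462)*(-7115 - 10946) + 39299) = (1/42835 - 36049)/((4513 - 7462)*(-7115 - 10946) + 39299) = (1/42835 - 36049)/(-2949*(-18061) + 39299) = -1544158914/(42835*(53261889 + 39299)) = -1544158914/42835/53301188 = -1544158914/42835*1/53301188 = -772079457/1141578193990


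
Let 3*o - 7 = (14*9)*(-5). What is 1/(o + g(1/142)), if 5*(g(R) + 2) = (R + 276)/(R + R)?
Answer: 30/111289 ≈ 0.00026957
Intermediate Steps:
g(R) = -2 + (276 + R)/(10*R) (g(R) = -2 + ((R + 276)/(R + R))/5 = -2 + ((276 + R)/((2*R)))/5 = -2 + ((276 + R)*(1/(2*R)))/5 = -2 + ((276 + R)/(2*R))/5 = -2 + (276 + R)/(10*R))
o = -623/3 (o = 7/3 + ((14*9)*(-5))/3 = 7/3 + (126*(-5))/3 = 7/3 + (⅓)*(-630) = 7/3 - 210 = -623/3 ≈ -207.67)
1/(o + g(1/142)) = 1/(-623/3 + (276 - 19/142)/(10*(1/142))) = 1/(-623/3 + (276 - 19*1/142)/(10*(1/142))) = 1/(-623/3 + (⅒)*142*(276 - 19/142)) = 1/(-623/3 + (⅒)*142*(39173/142)) = 1/(-623/3 + 39173/10) = 1/(111289/30) = 30/111289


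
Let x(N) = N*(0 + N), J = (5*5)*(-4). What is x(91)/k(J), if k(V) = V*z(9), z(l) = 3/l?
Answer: -24843/100 ≈ -248.43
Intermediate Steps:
J = -100 (J = 25*(-4) = -100)
k(V) = V/3 (k(V) = V*(3/9) = V*(3*(⅑)) = V*(⅓) = V/3)
x(N) = N² (x(N) = N*N = N²)
x(91)/k(J) = 91²/(((⅓)*(-100))) = 8281/(-100/3) = 8281*(-3/100) = -24843/100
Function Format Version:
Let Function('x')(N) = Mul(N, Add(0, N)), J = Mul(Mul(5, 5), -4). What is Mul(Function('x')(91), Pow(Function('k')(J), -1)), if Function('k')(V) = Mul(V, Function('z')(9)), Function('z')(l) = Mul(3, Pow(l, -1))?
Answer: Rational(-24843, 100) ≈ -248.43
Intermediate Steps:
J = -100 (J = Mul(25, -4) = -100)
Function('k')(V) = Mul(Rational(1, 3), V) (Function('k')(V) = Mul(V, Mul(3, Pow(9, -1))) = Mul(V, Mul(3, Rational(1, 9))) = Mul(V, Rational(1, 3)) = Mul(Rational(1, 3), V))
Function('x')(N) = Pow(N, 2) (Function('x')(N) = Mul(N, N) = Pow(N, 2))
Mul(Function('x')(91), Pow(Function('k')(J), -1)) = Mul(Pow(91, 2), Pow(Mul(Rational(1, 3), -100), -1)) = Mul(8281, Pow(Rational(-100, 3), -1)) = Mul(8281, Rational(-3, 100)) = Rational(-24843, 100)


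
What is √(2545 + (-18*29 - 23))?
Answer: 20*√5 ≈ 44.721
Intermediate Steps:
√(2545 + (-18*29 - 23)) = √(2545 + (-522 - 23)) = √(2545 - 545) = √2000 = 20*√5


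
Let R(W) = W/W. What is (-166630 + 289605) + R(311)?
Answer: 122976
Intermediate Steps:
R(W) = 1
(-166630 + 289605) + R(311) = (-166630 + 289605) + 1 = 122975 + 1 = 122976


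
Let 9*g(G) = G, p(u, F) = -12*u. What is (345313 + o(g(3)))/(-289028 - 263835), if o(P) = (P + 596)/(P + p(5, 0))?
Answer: -61809238/98962477 ≈ -0.62457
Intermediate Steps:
g(G) = G/9
o(P) = (596 + P)/(-60 + P) (o(P) = (P + 596)/(P - 12*5) = (596 + P)/(P - 60) = (596 + P)/(-60 + P))
(345313 + o(g(3)))/(-289028 - 263835) = (345313 + (596 + (1/9)*3)/(-60 + (1/9)*3))/(-289028 - 263835) = (345313 + (596 + 1/3)/(-60 + 1/3))/(-552863) = (345313 + (1789/3)/(-179/3))*(-1/552863) = (345313 - 3/179*1789/3)*(-1/552863) = (345313 - 1789/179)*(-1/552863) = (61809238/179)*(-1/552863) = -61809238/98962477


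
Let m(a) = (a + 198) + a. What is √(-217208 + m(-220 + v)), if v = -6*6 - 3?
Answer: 2*I*√54382 ≈ 466.4*I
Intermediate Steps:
v = -39 (v = -36 - 3 = -39)
m(a) = 198 + 2*a (m(a) = (198 + a) + a = 198 + 2*a)
√(-217208 + m(-220 + v)) = √(-217208 + (198 + 2*(-220 - 39))) = √(-217208 + (198 + 2*(-259))) = √(-217208 + (198 - 518)) = √(-217208 - 320) = √(-217528) = 2*I*√54382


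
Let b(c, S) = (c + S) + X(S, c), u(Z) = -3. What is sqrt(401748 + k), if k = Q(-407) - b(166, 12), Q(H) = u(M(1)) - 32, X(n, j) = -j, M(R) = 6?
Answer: sqrt(401701) ≈ 633.80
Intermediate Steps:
Q(H) = -35 (Q(H) = -3 - 32 = -35)
b(c, S) = S (b(c, S) = (c + S) - c = (S + c) - c = S)
k = -47 (k = -35 - 1*12 = -35 - 12 = -47)
sqrt(401748 + k) = sqrt(401748 - 47) = sqrt(401701)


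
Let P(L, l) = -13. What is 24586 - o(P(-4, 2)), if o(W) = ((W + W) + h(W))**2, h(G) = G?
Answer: 23065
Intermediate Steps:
o(W) = 9*W**2 (o(W) = ((W + W) + W)**2 = (2*W + W)**2 = (3*W)**2 = 9*W**2)
24586 - o(P(-4, 2)) = 24586 - 9*(-13)**2 = 24586 - 9*169 = 24586 - 1*1521 = 24586 - 1521 = 23065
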